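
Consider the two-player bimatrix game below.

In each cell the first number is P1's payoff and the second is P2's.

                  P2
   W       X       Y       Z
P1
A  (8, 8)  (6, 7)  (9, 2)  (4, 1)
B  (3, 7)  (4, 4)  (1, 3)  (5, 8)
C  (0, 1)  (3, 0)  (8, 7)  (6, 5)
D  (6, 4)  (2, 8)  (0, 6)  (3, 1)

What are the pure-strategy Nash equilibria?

(A, W)

(A, W): P1 gets 8, best alternative 6; P2 gets 8, best alternative 7. No profitable deviation — NE.
(A, X): P2 can switch to W (7 → 8). Not NE.
(A, Y): P2 can switch to W (2 → 8). Not NE.
(A, Z): P1 can switch to B (4 → 5). Not NE.
(B, W): P1 can switch to A (3 → 8). Not NE.
(B, X): P1 can switch to A (4 → 6). Not NE.
(B, Y): P1 can switch to A (1 → 9). Not NE.
(The remaining 9 profiles each have a profitable deviation by the same check.)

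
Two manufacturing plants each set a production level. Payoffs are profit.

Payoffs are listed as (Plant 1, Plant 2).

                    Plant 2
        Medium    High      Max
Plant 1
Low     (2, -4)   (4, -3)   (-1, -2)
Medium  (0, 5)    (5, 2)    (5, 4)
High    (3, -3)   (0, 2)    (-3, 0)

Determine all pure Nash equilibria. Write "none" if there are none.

(Low, Medium): Plant 1 can switch to High (2 → 3). Not NE.
(Low, High): Plant 1 can switch to Medium (4 → 5). Not NE.
(Low, Max): Plant 1 can switch to Medium (-1 → 5). Not NE.
(Medium, Medium): Plant 1 can switch to Low (0 → 2). Not NE.
(Medium, High): Plant 2 can switch to Medium (2 → 5). Not NE.
(Medium, Max): Plant 2 can switch to Medium (4 → 5). Not NE.
(High, Medium): Plant 2 can switch to High (-3 → 2). Not NE.
(High, High): Plant 1 can switch to Low (0 → 4). Not NE.
(The remaining 1 profile has a profitable deviation by the same check.)

This game has no pure Nash equilibrium.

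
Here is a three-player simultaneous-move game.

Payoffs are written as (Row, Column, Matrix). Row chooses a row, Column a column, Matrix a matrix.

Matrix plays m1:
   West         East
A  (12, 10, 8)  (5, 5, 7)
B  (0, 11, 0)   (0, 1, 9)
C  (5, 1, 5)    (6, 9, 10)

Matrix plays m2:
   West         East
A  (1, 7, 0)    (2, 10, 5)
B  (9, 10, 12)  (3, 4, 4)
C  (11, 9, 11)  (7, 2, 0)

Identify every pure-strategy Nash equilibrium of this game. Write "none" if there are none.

(A, West, m1), (C, West, m2), (C, East, m1)

Row against (West, m1): payoffs 12, 0, 5 → best response A.
Row against (West, m2): payoffs 1, 9, 11 → best response C.
Row against (East, m1): payoffs 5, 0, 6 → best response C.
Row against (East, m2): payoffs 2, 3, 7 → best response C.
Column against (A, m1): payoffs 10, 5 → best response West.
Column against (A, m2): payoffs 7, 10 → best response East.
Column against (B, m1): payoffs 11, 1 → best response West.
Column against (B, m2): payoffs 10, 4 → best response West.
Column against (C, m1): payoffs 1, 9 → best response East.
Column against (C, m2): payoffs 9, 2 → best response West.
Matrix against (A, West): payoffs 8, 0 → best response m1.
Matrix against (A, East): payoffs 7, 5 → best response m1.
Matrix against (B, West): payoffs 0, 12 → best response m2.
Matrix against (B, East): payoffs 9, 4 → best response m1.
Matrix against (C, West): payoffs 5, 11 → best response m2.
Matrix against (C, East): payoffs 10, 0 → best response m1.
Mutual best responses: (A, West, m1); (C, West, m2); (C, East, m1).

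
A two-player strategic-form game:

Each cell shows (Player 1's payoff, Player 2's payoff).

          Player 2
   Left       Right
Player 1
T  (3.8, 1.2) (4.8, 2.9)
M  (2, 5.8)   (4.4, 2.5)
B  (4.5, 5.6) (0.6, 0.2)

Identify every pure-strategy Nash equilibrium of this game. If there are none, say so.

Player 1 against Left: payoffs 3.8, 2, 4.5 → best response B.
Player 1 against Right: payoffs 4.8, 4.4, 0.6 → best response T.
Player 2 against T: payoffs 1.2, 2.9 → best response Right.
Player 2 against M: payoffs 5.8, 2.5 → best response Left.
Player 2 against B: payoffs 5.6, 0.2 → best response Left.
Mutual best responses: (T, Right); (B, Left).

Pure-strategy Nash equilibria: (T, Right) and (B, Left)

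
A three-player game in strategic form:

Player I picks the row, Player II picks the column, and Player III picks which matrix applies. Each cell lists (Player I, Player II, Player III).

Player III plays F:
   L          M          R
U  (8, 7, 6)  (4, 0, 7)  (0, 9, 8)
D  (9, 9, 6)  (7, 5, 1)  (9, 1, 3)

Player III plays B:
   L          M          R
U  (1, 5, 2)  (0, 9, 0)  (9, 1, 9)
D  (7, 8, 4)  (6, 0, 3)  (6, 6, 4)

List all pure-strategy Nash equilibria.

For each strategy profile, look for a profitable unilateral deviation.
(U, L, F): Player I can switch to D (8 → 9). Not NE.
(U, L, B): Player I can switch to D (1 → 7). Not NE.
(U, M, F): Player I can switch to D (4 → 7). Not NE.
(U, M, B): Player I can switch to D (0 → 6). Not NE.
(U, R, F): Player I can switch to D (0 → 9). Not NE.
(U, R, B): Player II can switch to L (1 → 5). Not NE.
(D, L, F): Player I gets 9, best alternative 8; Player II gets 9, best alternative 5; Player III gets 6, best alternative 4. No profitable deviation — NE.
(The remaining 5 profiles each have a profitable deviation by the same check.)

(D, L, F)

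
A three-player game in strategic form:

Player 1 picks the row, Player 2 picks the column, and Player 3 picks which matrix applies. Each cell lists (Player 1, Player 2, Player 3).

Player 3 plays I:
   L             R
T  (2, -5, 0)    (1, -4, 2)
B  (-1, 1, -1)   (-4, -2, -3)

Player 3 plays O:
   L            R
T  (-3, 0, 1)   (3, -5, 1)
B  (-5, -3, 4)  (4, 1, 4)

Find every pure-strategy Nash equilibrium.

(T, L, O), (T, R, I), (B, R, O)

Player 1 against (L, I): payoffs 2, -1 → best response T.
Player 1 against (L, O): payoffs -3, -5 → best response T.
Player 1 against (R, I): payoffs 1, -4 → best response T.
Player 1 against (R, O): payoffs 3, 4 → best response B.
Player 2 against (T, I): payoffs -5, -4 → best response R.
Player 2 against (T, O): payoffs 0, -5 → best response L.
Player 2 against (B, I): payoffs 1, -2 → best response L.
Player 2 against (B, O): payoffs -3, 1 → best response R.
Player 3 against (T, L): payoffs 0, 1 → best response O.
Player 3 against (T, R): payoffs 2, 1 → best response I.
Player 3 against (B, L): payoffs -1, 4 → best response O.
Player 3 against (B, R): payoffs -3, 4 → best response O.
Mutual best responses: (T, L, O); (T, R, I); (B, R, O).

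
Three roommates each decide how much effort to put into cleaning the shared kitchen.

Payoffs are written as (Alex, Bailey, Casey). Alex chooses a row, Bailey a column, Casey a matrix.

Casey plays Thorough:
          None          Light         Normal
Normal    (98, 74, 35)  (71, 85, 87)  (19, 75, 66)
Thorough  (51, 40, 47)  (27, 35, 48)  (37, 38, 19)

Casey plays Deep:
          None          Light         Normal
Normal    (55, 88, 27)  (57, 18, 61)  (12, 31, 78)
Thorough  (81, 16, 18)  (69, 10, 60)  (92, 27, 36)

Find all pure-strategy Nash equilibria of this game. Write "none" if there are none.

(Normal, Light, Thorough); (Thorough, Normal, Deep)

For each player, find the best response to each opponent profile; mutual best responses are the pure NE.
Alex against (None, Thorough): payoffs 98, 51 → best response Normal.
Alex against (None, Deep): payoffs 55, 81 → best response Thorough.
Alex against (Light, Thorough): payoffs 71, 27 → best response Normal.
Alex against (Light, Deep): payoffs 57, 69 → best response Thorough.
Alex against (Normal, Thorough): payoffs 19, 37 → best response Thorough.
Alex against (Normal, Deep): payoffs 12, 92 → best response Thorough.
Bailey against (Normal, Thorough): payoffs 74, 85, 75 → best response Light.
Bailey against (Normal, Deep): payoffs 88, 18, 31 → best response None.
Bailey against (Thorough, Thorough): payoffs 40, 35, 38 → best response None.
Bailey against (Thorough, Deep): payoffs 16, 10, 27 → best response Normal.
Casey against (Normal, None): payoffs 35, 27 → best response Thorough.
Casey against (Normal, Light): payoffs 87, 61 → best response Thorough.
Casey against (Normal, Normal): payoffs 66, 78 → best response Deep.
Casey against (Thorough, None): payoffs 47, 18 → best response Thorough.
Casey against (Thorough, Light): payoffs 48, 60 → best response Deep.
Casey against (Thorough, Normal): payoffs 19, 36 → best response Deep.
Mutual best responses: (Normal, Light, Thorough); (Thorough, Normal, Deep).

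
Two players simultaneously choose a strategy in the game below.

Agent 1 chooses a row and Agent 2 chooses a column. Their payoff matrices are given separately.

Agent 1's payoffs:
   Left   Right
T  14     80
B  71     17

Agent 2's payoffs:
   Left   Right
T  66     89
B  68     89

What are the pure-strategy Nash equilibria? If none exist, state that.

Agent 1 against Left: payoffs 14, 71 → best response B.
Agent 1 against Right: payoffs 80, 17 → best response T.
Agent 2 against T: payoffs 66, 89 → best response Right.
Agent 2 against B: payoffs 68, 89 → best response Right.
Mutual best responses: (T, Right).

Pure NE: (T, Right)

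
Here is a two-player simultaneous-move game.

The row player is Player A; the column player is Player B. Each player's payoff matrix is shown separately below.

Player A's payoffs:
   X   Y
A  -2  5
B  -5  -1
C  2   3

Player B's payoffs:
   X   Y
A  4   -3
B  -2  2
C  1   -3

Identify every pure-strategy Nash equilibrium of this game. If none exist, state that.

Player A against X: payoffs -2, -5, 2 → best response C.
Player A against Y: payoffs 5, -1, 3 → best response A.
Player B against A: payoffs 4, -3 → best response X.
Player B against B: payoffs -2, 2 → best response Y.
Player B against C: payoffs 1, -3 → best response X.
Mutual best responses: (C, X).

Pure NE: (C, X)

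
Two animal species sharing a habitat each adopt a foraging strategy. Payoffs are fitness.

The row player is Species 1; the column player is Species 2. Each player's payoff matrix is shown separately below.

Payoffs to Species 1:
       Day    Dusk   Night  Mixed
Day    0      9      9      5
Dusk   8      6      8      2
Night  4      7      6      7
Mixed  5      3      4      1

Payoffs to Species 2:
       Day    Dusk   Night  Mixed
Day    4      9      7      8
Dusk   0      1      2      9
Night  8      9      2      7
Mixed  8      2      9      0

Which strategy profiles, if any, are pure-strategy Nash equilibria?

(Day, Day): Species 1 can switch to Dusk (0 → 8). Not NE.
(Day, Dusk): Species 1 gets 9, best alternative 7; Species 2 gets 9, best alternative 8. No profitable deviation — NE.
(Day, Night): Species 2 can switch to Dusk (7 → 9). Not NE.
(Day, Mixed): Species 1 can switch to Night (5 → 7). Not NE.
(Dusk, Day): Species 2 can switch to Dusk (0 → 1). Not NE.
(Dusk, Dusk): Species 1 can switch to Day (6 → 9). Not NE.
(Dusk, Night): Species 1 can switch to Day (8 → 9). Not NE.
(Dusk, Mixed): Species 1 can switch to Day (2 → 5). Not NE.
(Night, Day): Species 1 can switch to Dusk (4 → 8). Not NE.
(Night, Dusk): Species 1 can switch to Day (7 → 9). Not NE.
(Night, Night): Species 1 can switch to Day (6 → 9). Not NE.
(Night, Mixed): Species 2 can switch to Day (7 → 8). Not NE.
(Mixed, Day): Species 1 can switch to Dusk (5 → 8). Not NE.
(The remaining 3 profiles each have a profitable deviation by the same check.)

(Day, Dusk)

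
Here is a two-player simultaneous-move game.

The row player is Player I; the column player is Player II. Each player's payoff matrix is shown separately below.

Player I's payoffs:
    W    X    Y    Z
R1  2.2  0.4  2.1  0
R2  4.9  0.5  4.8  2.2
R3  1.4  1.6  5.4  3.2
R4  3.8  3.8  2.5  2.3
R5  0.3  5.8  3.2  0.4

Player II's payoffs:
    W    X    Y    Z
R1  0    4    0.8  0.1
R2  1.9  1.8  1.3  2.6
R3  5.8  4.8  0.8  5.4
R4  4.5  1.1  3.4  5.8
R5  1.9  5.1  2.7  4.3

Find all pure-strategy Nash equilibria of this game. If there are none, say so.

(R5, X)

(R1, W): Player I can switch to R2 (2.2 → 4.9). Not NE.
(R1, X): Player I can switch to R2 (0.4 → 0.5). Not NE.
(R1, Y): Player I can switch to R2 (2.1 → 4.8). Not NE.
(R1, Z): Player I can switch to R2 (0 → 2.2). Not NE.
(R2, W): Player II can switch to Z (1.9 → 2.6). Not NE.
(R2, X): Player I can switch to R3 (0.5 → 1.6). Not NE.
(R2, Y): Player I can switch to R3 (4.8 → 5.4). Not NE.
(R2, Z): Player I can switch to R3 (2.2 → 3.2). Not NE.
(R5, X): Player I gets 5.8, best alternative 3.8; Player II gets 5.1, best alternative 4.3. No profitable deviation — NE.
(The remaining 11 profiles each have a profitable deviation by the same check.)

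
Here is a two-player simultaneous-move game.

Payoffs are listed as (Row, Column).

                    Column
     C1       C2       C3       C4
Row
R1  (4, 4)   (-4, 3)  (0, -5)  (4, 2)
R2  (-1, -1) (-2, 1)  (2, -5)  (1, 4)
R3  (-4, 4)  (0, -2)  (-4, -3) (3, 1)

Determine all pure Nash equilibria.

For each player, find the best response to each opponent profile; mutual best responses are the pure NE.
Row against C1: payoffs 4, -1, -4 → best response R1.
Row against C2: payoffs -4, -2, 0 → best response R3.
Row against C3: payoffs 0, 2, -4 → best response R2.
Row against C4: payoffs 4, 1, 3 → best response R1.
Column against R1: payoffs 4, 3, -5, 2 → best response C1.
Column against R2: payoffs -1, 1, -5, 4 → best response C4.
Column against R3: payoffs 4, -2, -3, 1 → best response C1.
Mutual best responses: (R1, C1).

(R1, C1)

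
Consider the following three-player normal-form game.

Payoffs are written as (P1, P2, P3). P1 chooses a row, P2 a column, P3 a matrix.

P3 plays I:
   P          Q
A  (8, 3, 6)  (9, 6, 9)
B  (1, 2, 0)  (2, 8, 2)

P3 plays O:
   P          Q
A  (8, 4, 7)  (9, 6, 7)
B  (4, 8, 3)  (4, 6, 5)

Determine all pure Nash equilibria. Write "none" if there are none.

Pure NE: (A, Q, I)

(A, P, I): P2 can switch to Q (3 → 6). Not NE.
(A, P, O): P2 can switch to Q (4 → 6). Not NE.
(A, Q, I): P1 gets 9, best alternative 2; P2 gets 6, best alternative 3; P3 gets 9, best alternative 7. No profitable deviation — NE.
(A, Q, O): P3 can switch to I (7 → 9). Not NE.
(B, P, I): P1 can switch to A (1 → 8). Not NE.
(B, P, O): P1 can switch to A (4 → 8). Not NE.
(B, Q, I): P1 can switch to A (2 → 9). Not NE.
(B, Q, O): P1 can switch to A (4 → 9). Not NE.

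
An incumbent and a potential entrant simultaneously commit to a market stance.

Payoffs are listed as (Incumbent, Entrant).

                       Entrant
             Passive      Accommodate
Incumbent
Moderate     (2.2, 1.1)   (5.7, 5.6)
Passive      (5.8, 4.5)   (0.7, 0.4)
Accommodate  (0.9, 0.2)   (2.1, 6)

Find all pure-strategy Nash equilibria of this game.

Incumbent against Passive: payoffs 2.2, 5.8, 0.9 → best response Passive.
Incumbent against Accommodate: payoffs 5.7, 0.7, 2.1 → best response Moderate.
Entrant against Moderate: payoffs 1.1, 5.6 → best response Accommodate.
Entrant against Passive: payoffs 4.5, 0.4 → best response Passive.
Entrant against Accommodate: payoffs 0.2, 6 → best response Accommodate.
Mutual best responses: (Moderate, Accommodate); (Passive, Passive).

(Moderate, Accommodate); (Passive, Passive)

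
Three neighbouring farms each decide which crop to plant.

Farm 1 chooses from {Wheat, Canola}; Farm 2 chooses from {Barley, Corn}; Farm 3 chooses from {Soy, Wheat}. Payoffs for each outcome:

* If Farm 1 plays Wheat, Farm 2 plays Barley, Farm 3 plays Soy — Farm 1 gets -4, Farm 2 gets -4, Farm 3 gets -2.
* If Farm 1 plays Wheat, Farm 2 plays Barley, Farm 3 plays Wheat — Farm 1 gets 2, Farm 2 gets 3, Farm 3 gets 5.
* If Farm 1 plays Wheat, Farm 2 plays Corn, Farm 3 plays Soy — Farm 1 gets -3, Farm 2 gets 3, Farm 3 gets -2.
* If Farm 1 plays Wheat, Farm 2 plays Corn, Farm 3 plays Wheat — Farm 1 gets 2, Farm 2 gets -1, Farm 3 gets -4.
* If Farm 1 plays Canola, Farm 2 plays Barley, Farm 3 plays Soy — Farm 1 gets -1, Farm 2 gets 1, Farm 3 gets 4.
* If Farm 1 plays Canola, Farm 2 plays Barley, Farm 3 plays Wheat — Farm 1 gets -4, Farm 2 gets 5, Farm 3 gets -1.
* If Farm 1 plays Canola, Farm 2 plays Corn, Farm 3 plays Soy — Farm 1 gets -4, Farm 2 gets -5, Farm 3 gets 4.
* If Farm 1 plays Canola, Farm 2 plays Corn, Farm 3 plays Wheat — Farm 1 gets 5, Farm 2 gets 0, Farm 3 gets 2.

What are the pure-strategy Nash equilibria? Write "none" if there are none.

The pure Nash equilibria are (Wheat, Barley, Wheat), (Wheat, Corn, Soy), (Canola, Barley, Soy).

For each player, find the best response to each opponent profile; mutual best responses are the pure NE.
Farm 1 against (Barley, Soy): payoffs -4, -1 → best response Canola.
Farm 1 against (Barley, Wheat): payoffs 2, -4 → best response Wheat.
Farm 1 against (Corn, Soy): payoffs -3, -4 → best response Wheat.
Farm 1 against (Corn, Wheat): payoffs 2, 5 → best response Canola.
Farm 2 against (Wheat, Soy): payoffs -4, 3 → best response Corn.
Farm 2 against (Wheat, Wheat): payoffs 3, -1 → best response Barley.
Farm 2 against (Canola, Soy): payoffs 1, -5 → best response Barley.
Farm 2 against (Canola, Wheat): payoffs 5, 0 → best response Barley.
Farm 3 against (Wheat, Barley): payoffs -2, 5 → best response Wheat.
Farm 3 against (Wheat, Corn): payoffs -2, -4 → best response Soy.
Farm 3 against (Canola, Barley): payoffs 4, -1 → best response Soy.
Farm 3 against (Canola, Corn): payoffs 4, 2 → best response Soy.
Mutual best responses: (Wheat, Barley, Wheat); (Wheat, Corn, Soy); (Canola, Barley, Soy).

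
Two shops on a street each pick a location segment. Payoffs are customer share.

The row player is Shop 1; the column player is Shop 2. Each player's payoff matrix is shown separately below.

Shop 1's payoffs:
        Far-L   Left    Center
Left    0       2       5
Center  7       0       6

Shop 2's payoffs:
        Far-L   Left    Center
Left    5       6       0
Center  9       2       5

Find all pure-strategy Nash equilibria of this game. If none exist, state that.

(Left, Far-L): Shop 1 can switch to Center (0 → 7). Not NE.
(Left, Left): Shop 1 gets 2, best alternative 0; Shop 2 gets 6, best alternative 5. No profitable deviation — NE.
(Left, Center): Shop 1 can switch to Center (5 → 6). Not NE.
(Center, Far-L): Shop 1 gets 7, best alternative 0; Shop 2 gets 9, best alternative 5. No profitable deviation — NE.
(Center, Left): Shop 1 can switch to Left (0 → 2). Not NE.
(Center, Center): Shop 2 can switch to Far-L (5 → 9). Not NE.

(Left, Left); (Center, Far-L)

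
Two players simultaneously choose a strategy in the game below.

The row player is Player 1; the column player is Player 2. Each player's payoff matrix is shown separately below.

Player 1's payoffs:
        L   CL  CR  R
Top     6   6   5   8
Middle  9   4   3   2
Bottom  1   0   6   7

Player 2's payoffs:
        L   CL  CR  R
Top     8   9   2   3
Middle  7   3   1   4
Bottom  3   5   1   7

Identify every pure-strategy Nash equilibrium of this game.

Player 1 against L: payoffs 6, 9, 1 → best response Middle.
Player 1 against CL: payoffs 6, 4, 0 → best response Top.
Player 1 against CR: payoffs 5, 3, 6 → best response Bottom.
Player 1 against R: payoffs 8, 2, 7 → best response Top.
Player 2 against Top: payoffs 8, 9, 2, 3 → best response CL.
Player 2 against Middle: payoffs 7, 3, 1, 4 → best response L.
Player 2 against Bottom: payoffs 3, 5, 1, 7 → best response R.
Mutual best responses: (Top, CL); (Middle, L).

(Top, CL); (Middle, L)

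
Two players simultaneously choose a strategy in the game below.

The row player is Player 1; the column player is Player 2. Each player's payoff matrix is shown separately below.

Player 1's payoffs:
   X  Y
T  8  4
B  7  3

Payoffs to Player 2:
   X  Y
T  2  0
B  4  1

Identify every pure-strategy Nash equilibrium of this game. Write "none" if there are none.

The unique pure-strategy Nash equilibrium is (T, X).

(T, X): Player 1 gets 8, best alternative 7; Player 2 gets 2, best alternative 0. No profitable deviation — NE.
(T, Y): Player 2 can switch to X (0 → 2). Not NE.
(B, X): Player 1 can switch to T (7 → 8). Not NE.
(B, Y): Player 1 can switch to T (3 → 4). Not NE.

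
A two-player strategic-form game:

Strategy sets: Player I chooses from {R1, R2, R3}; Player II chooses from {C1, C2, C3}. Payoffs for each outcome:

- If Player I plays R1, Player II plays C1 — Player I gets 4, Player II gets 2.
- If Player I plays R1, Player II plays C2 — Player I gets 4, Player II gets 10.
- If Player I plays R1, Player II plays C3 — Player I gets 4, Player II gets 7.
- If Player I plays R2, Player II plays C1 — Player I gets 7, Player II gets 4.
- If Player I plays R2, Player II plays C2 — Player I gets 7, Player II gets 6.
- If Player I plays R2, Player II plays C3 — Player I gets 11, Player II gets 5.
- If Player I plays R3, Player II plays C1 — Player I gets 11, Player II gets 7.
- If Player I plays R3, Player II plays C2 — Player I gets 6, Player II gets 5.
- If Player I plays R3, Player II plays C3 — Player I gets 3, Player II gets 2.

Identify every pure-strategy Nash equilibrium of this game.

Pure-strategy Nash equilibria: (R2, C2); (R3, C1)

Mark each player's best response to every combination of opponents' strategies; a profile where every player is best-responding is a pure Nash equilibrium.
Player I against C1: payoffs 4, 7, 11 → best response R3.
Player I against C2: payoffs 4, 7, 6 → best response R2.
Player I against C3: payoffs 4, 11, 3 → best response R2.
Player II against R1: payoffs 2, 10, 7 → best response C2.
Player II against R2: payoffs 4, 6, 5 → best response C2.
Player II against R3: payoffs 7, 5, 2 → best response C1.
Mutual best responses: (R2, C2); (R3, C1).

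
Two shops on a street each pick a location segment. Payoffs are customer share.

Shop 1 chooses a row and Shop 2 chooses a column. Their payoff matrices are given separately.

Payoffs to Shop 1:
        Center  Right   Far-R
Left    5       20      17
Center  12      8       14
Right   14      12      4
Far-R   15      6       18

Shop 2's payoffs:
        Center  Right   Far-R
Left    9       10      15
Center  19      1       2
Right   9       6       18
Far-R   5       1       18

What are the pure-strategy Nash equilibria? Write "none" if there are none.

Pure NE: (Far-R, Far-R)

For each player, find the best response to each opponent profile; mutual best responses are the pure NE.
Shop 1 against Center: payoffs 5, 12, 14, 15 → best response Far-R.
Shop 1 against Right: payoffs 20, 8, 12, 6 → best response Left.
Shop 1 against Far-R: payoffs 17, 14, 4, 18 → best response Far-R.
Shop 2 against Left: payoffs 9, 10, 15 → best response Far-R.
Shop 2 against Center: payoffs 19, 1, 2 → best response Center.
Shop 2 against Right: payoffs 9, 6, 18 → best response Far-R.
Shop 2 against Far-R: payoffs 5, 1, 18 → best response Far-R.
Mutual best responses: (Far-R, Far-R).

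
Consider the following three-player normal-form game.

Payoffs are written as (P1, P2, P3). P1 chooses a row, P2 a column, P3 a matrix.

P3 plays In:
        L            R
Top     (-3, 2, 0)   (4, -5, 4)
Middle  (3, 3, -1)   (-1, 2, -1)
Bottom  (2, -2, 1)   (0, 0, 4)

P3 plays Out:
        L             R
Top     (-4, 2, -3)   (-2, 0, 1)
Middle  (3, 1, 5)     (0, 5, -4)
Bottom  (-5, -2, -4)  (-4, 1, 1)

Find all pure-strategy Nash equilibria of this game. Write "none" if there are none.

This game has no pure Nash equilibrium.

(Top, L, In): P1 can switch to Middle (-3 → 3). Not NE.
(Top, L, Out): P1 can switch to Middle (-4 → 3). Not NE.
(Top, R, In): P2 can switch to L (-5 → 2). Not NE.
(Top, R, Out): P1 can switch to Middle (-2 → 0). Not NE.
(Middle, L, In): P3 can switch to Out (-1 → 5). Not NE.
(Middle, L, Out): P2 can switch to R (1 → 5). Not NE.
(Middle, R, In): P1 can switch to Top (-1 → 4). Not NE.
(Middle, R, Out): P3 can switch to In (-4 → -1). Not NE.
(The remaining 4 profiles each have a profitable deviation by the same check.)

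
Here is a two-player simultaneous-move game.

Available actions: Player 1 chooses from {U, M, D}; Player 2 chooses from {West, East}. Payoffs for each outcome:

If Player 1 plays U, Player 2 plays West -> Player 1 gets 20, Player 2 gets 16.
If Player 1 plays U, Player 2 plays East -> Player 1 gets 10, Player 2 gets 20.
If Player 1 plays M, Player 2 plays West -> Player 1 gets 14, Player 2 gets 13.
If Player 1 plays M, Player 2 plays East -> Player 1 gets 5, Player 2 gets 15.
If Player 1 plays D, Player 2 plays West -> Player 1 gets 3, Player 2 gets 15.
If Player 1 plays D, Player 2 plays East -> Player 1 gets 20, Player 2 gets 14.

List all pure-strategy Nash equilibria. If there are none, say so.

No pure-strategy Nash equilibrium.

Player 1 against West: payoffs 20, 14, 3 → best response U.
Player 1 against East: payoffs 10, 5, 20 → best response D.
Player 2 against U: payoffs 16, 20 → best response East.
Player 2 against M: payoffs 13, 15 → best response East.
Player 2 against D: payoffs 15, 14 → best response West.
No profile is a mutual best response for all players.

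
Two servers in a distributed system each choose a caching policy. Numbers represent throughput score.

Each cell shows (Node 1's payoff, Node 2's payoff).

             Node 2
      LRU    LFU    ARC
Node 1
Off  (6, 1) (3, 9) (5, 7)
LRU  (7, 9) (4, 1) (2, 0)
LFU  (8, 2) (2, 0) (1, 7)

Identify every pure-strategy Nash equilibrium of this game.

For each player, find the best response to each opponent profile; mutual best responses are the pure NE.
Node 1 against LRU: payoffs 6, 7, 8 → best response LFU.
Node 1 against LFU: payoffs 3, 4, 2 → best response LRU.
Node 1 against ARC: payoffs 5, 2, 1 → best response Off.
Node 2 against Off: payoffs 1, 9, 7 → best response LFU.
Node 2 against LRU: payoffs 9, 1, 0 → best response LRU.
Node 2 against LFU: payoffs 2, 0, 7 → best response ARC.
No profile is a mutual best response for all players.

There is no pure-strategy Nash equilibrium.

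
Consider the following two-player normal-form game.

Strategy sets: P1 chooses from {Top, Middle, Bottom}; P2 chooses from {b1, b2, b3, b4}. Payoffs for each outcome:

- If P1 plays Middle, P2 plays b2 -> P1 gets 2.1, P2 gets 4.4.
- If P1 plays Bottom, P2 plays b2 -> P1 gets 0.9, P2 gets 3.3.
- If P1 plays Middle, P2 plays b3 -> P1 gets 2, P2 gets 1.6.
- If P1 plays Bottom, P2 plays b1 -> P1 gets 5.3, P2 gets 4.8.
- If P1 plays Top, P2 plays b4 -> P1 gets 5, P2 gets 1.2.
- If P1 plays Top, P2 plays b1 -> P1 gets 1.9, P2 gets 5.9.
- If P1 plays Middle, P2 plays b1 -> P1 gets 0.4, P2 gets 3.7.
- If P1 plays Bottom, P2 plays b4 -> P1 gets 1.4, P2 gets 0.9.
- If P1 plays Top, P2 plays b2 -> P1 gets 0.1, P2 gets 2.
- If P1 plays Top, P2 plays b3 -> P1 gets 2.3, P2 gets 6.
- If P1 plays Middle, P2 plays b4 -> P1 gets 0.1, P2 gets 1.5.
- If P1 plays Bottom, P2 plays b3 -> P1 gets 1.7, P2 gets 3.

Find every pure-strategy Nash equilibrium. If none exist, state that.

For each player, find the best response to each opponent profile; mutual best responses are the pure NE.
P1 against b1: payoffs 1.9, 0.4, 5.3 → best response Bottom.
P1 against b2: payoffs 0.1, 2.1, 0.9 → best response Middle.
P1 against b3: payoffs 2.3, 2, 1.7 → best response Top.
P1 against b4: payoffs 5, 0.1, 1.4 → best response Top.
P2 against Top: payoffs 5.9, 2, 6, 1.2 → best response b3.
P2 against Middle: payoffs 3.7, 4.4, 1.6, 1.5 → best response b2.
P2 against Bottom: payoffs 4.8, 3.3, 3, 0.9 → best response b1.
Mutual best responses: (Top, b3); (Middle, b2); (Bottom, b1).

The pure Nash equilibria are (Top, b3); (Middle, b2); (Bottom, b1).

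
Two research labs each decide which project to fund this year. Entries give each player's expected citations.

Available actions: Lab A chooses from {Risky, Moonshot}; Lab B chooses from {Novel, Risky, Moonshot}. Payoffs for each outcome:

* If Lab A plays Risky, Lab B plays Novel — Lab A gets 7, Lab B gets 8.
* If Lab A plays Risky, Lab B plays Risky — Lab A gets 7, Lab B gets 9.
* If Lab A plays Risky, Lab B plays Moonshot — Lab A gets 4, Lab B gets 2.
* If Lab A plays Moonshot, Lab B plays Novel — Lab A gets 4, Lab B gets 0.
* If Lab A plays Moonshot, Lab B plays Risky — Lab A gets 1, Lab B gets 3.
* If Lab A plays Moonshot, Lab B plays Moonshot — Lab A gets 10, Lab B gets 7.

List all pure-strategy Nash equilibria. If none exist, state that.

(Risky, Novel): Lab B can switch to Risky (8 → 9). Not NE.
(Risky, Risky): Lab A gets 7, best alternative 1; Lab B gets 9, best alternative 8. No profitable deviation — NE.
(Risky, Moonshot): Lab A can switch to Moonshot (4 → 10). Not NE.
(Moonshot, Novel): Lab A can switch to Risky (4 → 7). Not NE.
(Moonshot, Risky): Lab A can switch to Risky (1 → 7). Not NE.
(Moonshot, Moonshot): Lab A gets 10, best alternative 4; Lab B gets 7, best alternative 3. No profitable deviation — NE.

The pure Nash equilibria are (Risky, Risky), (Moonshot, Moonshot).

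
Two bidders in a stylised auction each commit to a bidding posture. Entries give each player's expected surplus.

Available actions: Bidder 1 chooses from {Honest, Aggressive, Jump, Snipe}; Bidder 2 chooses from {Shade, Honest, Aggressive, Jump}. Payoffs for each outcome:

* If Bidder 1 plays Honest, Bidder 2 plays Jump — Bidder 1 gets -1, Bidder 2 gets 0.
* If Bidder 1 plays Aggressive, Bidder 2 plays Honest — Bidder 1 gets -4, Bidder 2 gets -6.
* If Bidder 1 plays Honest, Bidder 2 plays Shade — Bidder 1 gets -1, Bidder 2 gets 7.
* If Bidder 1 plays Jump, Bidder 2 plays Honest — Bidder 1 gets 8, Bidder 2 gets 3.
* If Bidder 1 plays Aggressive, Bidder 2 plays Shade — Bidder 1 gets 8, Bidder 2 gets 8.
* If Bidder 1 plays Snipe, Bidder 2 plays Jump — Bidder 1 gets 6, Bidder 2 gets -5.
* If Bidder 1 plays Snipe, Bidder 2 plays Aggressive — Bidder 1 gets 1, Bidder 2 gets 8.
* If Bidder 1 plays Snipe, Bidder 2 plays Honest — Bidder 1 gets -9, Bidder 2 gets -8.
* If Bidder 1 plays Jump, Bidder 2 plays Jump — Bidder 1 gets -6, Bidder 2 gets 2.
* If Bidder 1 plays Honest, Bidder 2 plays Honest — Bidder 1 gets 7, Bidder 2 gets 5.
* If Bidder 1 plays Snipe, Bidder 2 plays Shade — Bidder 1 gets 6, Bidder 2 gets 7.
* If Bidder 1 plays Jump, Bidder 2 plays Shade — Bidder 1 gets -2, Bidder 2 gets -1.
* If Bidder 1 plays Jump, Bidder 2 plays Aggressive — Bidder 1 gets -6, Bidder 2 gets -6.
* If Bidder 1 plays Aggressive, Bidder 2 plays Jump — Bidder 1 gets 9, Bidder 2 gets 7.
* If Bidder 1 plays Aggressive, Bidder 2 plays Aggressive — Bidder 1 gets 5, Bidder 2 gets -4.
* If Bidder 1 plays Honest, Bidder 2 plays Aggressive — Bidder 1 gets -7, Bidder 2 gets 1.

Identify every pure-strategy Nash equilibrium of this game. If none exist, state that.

The pure Nash equilibria are (Aggressive, Shade) and (Jump, Honest).

For each player, find the best response to each opponent profile; mutual best responses are the pure NE.
Bidder 1 against Shade: payoffs -1, 8, -2, 6 → best response Aggressive.
Bidder 1 against Honest: payoffs 7, -4, 8, -9 → best response Jump.
Bidder 1 against Aggressive: payoffs -7, 5, -6, 1 → best response Aggressive.
Bidder 1 against Jump: payoffs -1, 9, -6, 6 → best response Aggressive.
Bidder 2 against Honest: payoffs 7, 5, 1, 0 → best response Shade.
Bidder 2 against Aggressive: payoffs 8, -6, -4, 7 → best response Shade.
Bidder 2 against Jump: payoffs -1, 3, -6, 2 → best response Honest.
Bidder 2 against Snipe: payoffs 7, -8, 8, -5 → best response Aggressive.
Mutual best responses: (Aggressive, Shade); (Jump, Honest).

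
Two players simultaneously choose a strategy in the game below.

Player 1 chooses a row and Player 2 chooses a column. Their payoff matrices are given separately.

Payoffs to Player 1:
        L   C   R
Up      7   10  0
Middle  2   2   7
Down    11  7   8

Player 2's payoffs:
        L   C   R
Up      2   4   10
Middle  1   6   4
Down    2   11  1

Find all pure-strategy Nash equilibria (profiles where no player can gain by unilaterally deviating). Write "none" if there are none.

There is no pure-strategy Nash equilibrium.

Player 1 against L: payoffs 7, 2, 11 → best response Down.
Player 1 against C: payoffs 10, 2, 7 → best response Up.
Player 1 against R: payoffs 0, 7, 8 → best response Down.
Player 2 against Up: payoffs 2, 4, 10 → best response R.
Player 2 against Middle: payoffs 1, 6, 4 → best response C.
Player 2 against Down: payoffs 2, 11, 1 → best response C.
No profile is a mutual best response for all players.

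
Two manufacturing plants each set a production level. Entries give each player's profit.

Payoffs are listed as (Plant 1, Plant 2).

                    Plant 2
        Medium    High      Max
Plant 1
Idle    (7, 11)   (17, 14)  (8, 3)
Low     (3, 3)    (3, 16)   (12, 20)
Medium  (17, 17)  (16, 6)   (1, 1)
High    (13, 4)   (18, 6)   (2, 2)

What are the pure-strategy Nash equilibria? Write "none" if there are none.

(Low, Max); (Medium, Medium); (High, High)

(Idle, Medium): Plant 1 can switch to Medium (7 → 17). Not NE.
(Idle, High): Plant 1 can switch to High (17 → 18). Not NE.
(Idle, Max): Plant 1 can switch to Low (8 → 12). Not NE.
(Low, Medium): Plant 1 can switch to Idle (3 → 7). Not NE.
(Low, High): Plant 1 can switch to Idle (3 → 17). Not NE.
(Low, Max): Plant 1 gets 12, best alternative 8; Plant 2 gets 20, best alternative 16. No profitable deviation — NE.
(Medium, Medium): Plant 1 gets 17, best alternative 13; Plant 2 gets 17, best alternative 6. No profitable deviation — NE.
(Medium, High): Plant 1 can switch to Idle (16 → 17). Not NE.
(Medium, Max): Plant 1 can switch to Idle (1 → 8). Not NE.
(High, Medium): Plant 1 can switch to Medium (13 → 17). Not NE.
(High, High): Plant 1 gets 18, best alternative 17; Plant 2 gets 6, best alternative 4. No profitable deviation — NE.
(The remaining 1 profile has a profitable deviation by the same check.)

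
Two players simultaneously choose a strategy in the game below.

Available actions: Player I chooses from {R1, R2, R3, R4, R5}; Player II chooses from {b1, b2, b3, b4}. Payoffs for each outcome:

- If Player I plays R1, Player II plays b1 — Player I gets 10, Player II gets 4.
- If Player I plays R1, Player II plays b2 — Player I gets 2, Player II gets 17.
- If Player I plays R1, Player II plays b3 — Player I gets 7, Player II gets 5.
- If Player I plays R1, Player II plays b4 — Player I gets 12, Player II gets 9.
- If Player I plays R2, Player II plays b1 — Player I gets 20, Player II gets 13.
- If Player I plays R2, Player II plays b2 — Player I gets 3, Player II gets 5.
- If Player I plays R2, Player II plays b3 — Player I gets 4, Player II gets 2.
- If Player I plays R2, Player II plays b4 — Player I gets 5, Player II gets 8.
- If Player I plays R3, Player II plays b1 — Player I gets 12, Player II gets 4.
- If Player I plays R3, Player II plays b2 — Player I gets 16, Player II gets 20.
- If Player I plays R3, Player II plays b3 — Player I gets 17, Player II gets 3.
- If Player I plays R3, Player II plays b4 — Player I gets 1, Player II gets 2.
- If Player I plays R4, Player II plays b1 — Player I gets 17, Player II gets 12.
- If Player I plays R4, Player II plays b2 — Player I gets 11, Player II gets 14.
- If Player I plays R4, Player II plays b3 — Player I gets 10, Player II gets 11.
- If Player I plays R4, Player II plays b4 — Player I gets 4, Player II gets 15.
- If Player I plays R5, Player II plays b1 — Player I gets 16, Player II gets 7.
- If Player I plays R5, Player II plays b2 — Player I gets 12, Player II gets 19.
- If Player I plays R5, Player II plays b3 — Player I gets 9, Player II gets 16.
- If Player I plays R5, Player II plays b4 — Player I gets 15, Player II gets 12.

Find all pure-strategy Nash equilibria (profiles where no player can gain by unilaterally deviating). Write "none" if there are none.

The pure Nash equilibria are (R2, b1); (R3, b2).

Player I against b1: payoffs 10, 20, 12, 17, 16 → best response R2.
Player I against b2: payoffs 2, 3, 16, 11, 12 → best response R3.
Player I against b3: payoffs 7, 4, 17, 10, 9 → best response R3.
Player I against b4: payoffs 12, 5, 1, 4, 15 → best response R5.
Player II against R1: payoffs 4, 17, 5, 9 → best response b2.
Player II against R2: payoffs 13, 5, 2, 8 → best response b1.
Player II against R3: payoffs 4, 20, 3, 2 → best response b2.
Player II against R4: payoffs 12, 14, 11, 15 → best response b4.
Player II against R5: payoffs 7, 19, 16, 12 → best response b2.
Mutual best responses: (R2, b1); (R3, b2).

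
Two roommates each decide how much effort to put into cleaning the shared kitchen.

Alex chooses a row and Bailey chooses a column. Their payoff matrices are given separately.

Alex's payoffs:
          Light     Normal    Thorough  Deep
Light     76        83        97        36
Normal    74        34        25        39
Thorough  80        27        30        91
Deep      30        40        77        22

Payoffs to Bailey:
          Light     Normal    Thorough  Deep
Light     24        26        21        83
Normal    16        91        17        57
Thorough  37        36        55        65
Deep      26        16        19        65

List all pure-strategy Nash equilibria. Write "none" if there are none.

(Light, Light): Alex can switch to Thorough (76 → 80). Not NE.
(Light, Normal): Bailey can switch to Deep (26 → 83). Not NE.
(Light, Thorough): Bailey can switch to Light (21 → 24). Not NE.
(Light, Deep): Alex can switch to Normal (36 → 39). Not NE.
(Normal, Light): Alex can switch to Light (74 → 76). Not NE.
(Normal, Normal): Alex can switch to Light (34 → 83). Not NE.
(Thorough, Deep): Alex gets 91, best alternative 39; Bailey gets 65, best alternative 55. No profitable deviation — NE.
(The remaining 9 profiles each have a profitable deviation by the same check.)

Pure NE: (Thorough, Deep)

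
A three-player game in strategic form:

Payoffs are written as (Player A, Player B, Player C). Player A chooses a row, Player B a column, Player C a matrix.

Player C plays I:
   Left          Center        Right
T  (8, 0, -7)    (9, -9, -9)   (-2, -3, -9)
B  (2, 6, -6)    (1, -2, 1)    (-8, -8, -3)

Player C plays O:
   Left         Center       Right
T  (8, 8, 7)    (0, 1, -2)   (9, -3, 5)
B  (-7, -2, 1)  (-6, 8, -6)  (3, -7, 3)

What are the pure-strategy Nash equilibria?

The unique pure-strategy Nash equilibrium is (T, Left, O).

Player A against (Left, I): payoffs 8, 2 → best response T.
Player A against (Left, O): payoffs 8, -7 → best response T.
Player A against (Center, I): payoffs 9, 1 → best response T.
Player A against (Center, O): payoffs 0, -6 → best response T.
Player A against (Right, I): payoffs -2, -8 → best response T.
Player A against (Right, O): payoffs 9, 3 → best response T.
Player B against (T, I): payoffs 0, -9, -3 → best response Left.
Player B against (T, O): payoffs 8, 1, -3 → best response Left.
Player B against (B, I): payoffs 6, -2, -8 → best response Left.
Player B against (B, O): payoffs -2, 8, -7 → best response Center.
Player C against (T, Left): payoffs -7, 7 → best response O.
Player C against (T, Center): payoffs -9, -2 → best response O.
Player C against (T, Right): payoffs -9, 5 → best response O.
Player C against (B, Left): payoffs -6, 1 → best response O.
Player C against (B, Center): payoffs 1, -6 → best response I.
Player C against (B, Right): payoffs -3, 3 → best response O.
Mutual best responses: (T, Left, O).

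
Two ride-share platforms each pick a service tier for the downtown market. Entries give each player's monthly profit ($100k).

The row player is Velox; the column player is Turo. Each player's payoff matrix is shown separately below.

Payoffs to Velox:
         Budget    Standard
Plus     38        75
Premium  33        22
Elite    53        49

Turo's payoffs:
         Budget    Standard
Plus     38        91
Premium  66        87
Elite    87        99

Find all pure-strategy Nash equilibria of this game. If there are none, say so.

Mark each player's best response to every combination of opponents' strategies; a profile where every player is best-responding is a pure Nash equilibrium.
Velox against Budget: payoffs 38, 33, 53 → best response Elite.
Velox against Standard: payoffs 75, 22, 49 → best response Plus.
Turo against Plus: payoffs 38, 91 → best response Standard.
Turo against Premium: payoffs 66, 87 → best response Standard.
Turo against Elite: payoffs 87, 99 → best response Standard.
Mutual best responses: (Plus, Standard).

(Plus, Standard)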